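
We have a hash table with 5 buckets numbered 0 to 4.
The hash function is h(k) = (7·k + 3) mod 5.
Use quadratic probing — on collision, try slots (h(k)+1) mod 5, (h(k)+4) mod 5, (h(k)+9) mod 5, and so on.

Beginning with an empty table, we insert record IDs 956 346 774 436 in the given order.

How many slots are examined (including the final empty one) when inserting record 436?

956 hashes to 0; slot 0 is free → place at 0.
346 hashes to 0; 0 taken → place at 1.
774 hashes to 1; 1 taken → place at 2.
436 hashes to 0; 0,1 taken → place at 4.
Table: [956, 346, 774, ., 436]

3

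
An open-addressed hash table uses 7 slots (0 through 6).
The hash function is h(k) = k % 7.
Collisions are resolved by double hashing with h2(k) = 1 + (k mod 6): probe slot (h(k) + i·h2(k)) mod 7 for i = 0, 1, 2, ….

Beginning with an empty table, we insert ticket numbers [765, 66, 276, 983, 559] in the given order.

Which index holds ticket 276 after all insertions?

Insert 765: h=2, slot 2 empty → index 2.
Insert 66: h=3, slot 3 empty → index 3.
Insert 276: h=3, h2=1, slot 3 occupied → index 4.
Insert 983: h=3, h2=6, slots 3,2 occupied → index 1.
Insert 559: h=6, slot 6 empty → index 6.
Table: [_, 983, 765, 66, 276, _, 559]

4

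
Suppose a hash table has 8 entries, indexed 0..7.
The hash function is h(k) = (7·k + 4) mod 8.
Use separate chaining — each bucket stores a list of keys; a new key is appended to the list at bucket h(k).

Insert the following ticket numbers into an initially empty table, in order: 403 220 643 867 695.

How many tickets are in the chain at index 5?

1

403 → bucket 1
220 → bucket 0
643 → bucket 1 (collision)
867 → bucket 1 (collision)
695 → bucket 5
Final buckets:
0: 220
1: 403 -> 643 -> 867
2: —
3: —
4: —
5: 695
6: —
7: —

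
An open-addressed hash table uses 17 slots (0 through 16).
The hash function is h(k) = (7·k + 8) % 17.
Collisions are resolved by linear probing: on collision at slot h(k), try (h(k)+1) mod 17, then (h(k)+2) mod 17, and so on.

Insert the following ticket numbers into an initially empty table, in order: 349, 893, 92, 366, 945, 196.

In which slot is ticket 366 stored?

5

349: h=3 → slot 3
893: h=3, probe 3,4 → slot 4
92: h=6 → slot 6
366: h=3, probe 3,4,5 → slot 5
945: h=10 → slot 10
196: h=3, probe 3,4,5,6,7 → slot 7
Table: [∅, ∅, ∅, 349, 893, 366, 92, 196, ∅, ∅, 945, ∅, ∅, ∅, ∅, ∅, ∅]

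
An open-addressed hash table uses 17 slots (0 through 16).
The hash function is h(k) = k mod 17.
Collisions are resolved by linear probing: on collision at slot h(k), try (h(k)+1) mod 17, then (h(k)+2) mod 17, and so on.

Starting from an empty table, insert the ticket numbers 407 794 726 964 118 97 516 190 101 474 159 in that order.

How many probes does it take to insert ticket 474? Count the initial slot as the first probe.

407 hashes to 16; slot 16 is free → place at 16.
794 hashes to 12; slot 12 is free → place at 12.
726 hashes to 12; 12 taken → place at 13.
964 hashes to 12; 12,13 taken → place at 14.
118 hashes to 16; 16 taken → place at 0.
97 hashes to 12; 12,13,14 taken → place at 15.
516 hashes to 6; slot 6 is free → place at 6.
190 hashes to 3; slot 3 is free → place at 3.
101 hashes to 16; 16,0 taken → place at 1.
474 hashes to 15; 15,16,0,1 taken → place at 2.
159 hashes to 6; 6 taken → place at 7.
Table: [118, 101, 474, 190, ., ., 516, 159, ., ., ., ., 794, 726, 964, 97, 407]

5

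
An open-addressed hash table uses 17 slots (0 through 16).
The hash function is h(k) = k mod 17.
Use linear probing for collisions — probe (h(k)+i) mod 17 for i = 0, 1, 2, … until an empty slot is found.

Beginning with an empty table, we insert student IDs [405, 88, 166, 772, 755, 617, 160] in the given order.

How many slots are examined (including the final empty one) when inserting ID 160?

3

Insert 405: h=14, slot 14 empty -> index 14.
Insert 88: h=3, slot 3 empty -> index 3.
Insert 166: h=13, slot 13 empty -> index 13.
Insert 772: h=7, slot 7 empty -> index 7.
Insert 755: h=7, slot 7 occupied -> index 8.
Insert 617: h=5, slot 5 empty -> index 5.
Insert 160: h=7, slots 7,8 occupied -> index 9.
Table: [∅, ∅, ∅, 88, ∅, 617, ∅, 772, 755, 160, ∅, ∅, ∅, 166, 405, ∅, ∅]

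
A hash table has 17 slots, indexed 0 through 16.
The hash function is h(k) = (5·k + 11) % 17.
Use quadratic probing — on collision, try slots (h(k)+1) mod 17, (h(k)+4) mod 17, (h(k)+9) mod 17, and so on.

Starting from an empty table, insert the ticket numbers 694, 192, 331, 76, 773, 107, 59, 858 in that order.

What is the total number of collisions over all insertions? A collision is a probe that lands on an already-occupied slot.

694 hashes to 13; slot 13 is free => place at 13.
192 hashes to 2; slot 2 is free => place at 2.
331 hashes to 0; slot 0 is free => place at 0.
76 hashes to 0; 0 taken => place at 1.
773 hashes to 0; 0,1 taken => place at 4.
107 hashes to 2; 2 taken => place at 3.
59 hashes to 0; 0,1,4 taken => place at 9.
858 hashes to 0; 0,1,4,9 taken => place at 16.
Table: [331, 76, 192, 107, 773, —, —, —, —, 59, —, —, —, 694, —, —, 858]

11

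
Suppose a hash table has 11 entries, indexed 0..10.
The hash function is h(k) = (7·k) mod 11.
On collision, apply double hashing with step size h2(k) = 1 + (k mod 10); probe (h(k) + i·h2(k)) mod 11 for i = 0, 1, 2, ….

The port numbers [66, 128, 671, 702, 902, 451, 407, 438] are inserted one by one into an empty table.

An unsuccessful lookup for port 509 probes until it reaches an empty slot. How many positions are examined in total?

2

66 hashes to 0; slot 0 is free -> place at 0.
128 hashes to 5; slot 5 is free -> place at 5.
671 hashes to 0, h2=2; 0 taken -> place at 2.
702 hashes to 8; slot 8 is free -> place at 8.
902 hashes to 0, h2=3; 0 taken -> place at 3.
451 hashes to 0, h2=2; 0,2 taken -> place at 4.
407 hashes to 0, h2=8; 0,8,5,2 taken -> place at 10.
438 hashes to 8, h2=9; 8 taken -> place at 6.
Table: [66, _, 671, 902, 451, 128, 438, _, 702, _, 407]
Lookup 509: h=10, h2=10, probe 10,9 → slot 9 empty, not found.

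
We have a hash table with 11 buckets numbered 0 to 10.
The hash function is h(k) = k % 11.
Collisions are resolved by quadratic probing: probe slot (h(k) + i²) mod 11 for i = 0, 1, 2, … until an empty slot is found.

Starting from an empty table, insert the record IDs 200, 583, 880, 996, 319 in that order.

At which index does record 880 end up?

1

200: h=2 → slot 2
583: h=0 → slot 0
880: h=0, probe 0,1 → slot 1
996: h=6 → slot 6
319: h=0, probe 0,1,4 → slot 4
Table: [583, 880, 200, ∅, 319, ∅, 996, ∅, ∅, ∅, ∅]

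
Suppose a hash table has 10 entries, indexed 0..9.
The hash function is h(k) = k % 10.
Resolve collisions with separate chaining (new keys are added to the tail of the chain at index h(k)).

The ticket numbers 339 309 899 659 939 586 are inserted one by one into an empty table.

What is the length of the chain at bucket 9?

Insert 339: h=9, bucket 9 empty -> new chain.
Insert 309: h=9, bucket 9 nonempty -> append to chain.
Insert 899: h=9, bucket 9 nonempty -> append to chain.
Insert 659: h=9, bucket 9 nonempty -> append to chain.
Insert 939: h=9, bucket 9 nonempty -> append to chain.
Insert 586: h=6, bucket 6 empty -> new chain.
Final buckets:
0: -
1: -
2: -
3: -
4: -
5: -
6: 586
7: -
8: -
9: 339 -> 309 -> 899 -> 659 -> 939

5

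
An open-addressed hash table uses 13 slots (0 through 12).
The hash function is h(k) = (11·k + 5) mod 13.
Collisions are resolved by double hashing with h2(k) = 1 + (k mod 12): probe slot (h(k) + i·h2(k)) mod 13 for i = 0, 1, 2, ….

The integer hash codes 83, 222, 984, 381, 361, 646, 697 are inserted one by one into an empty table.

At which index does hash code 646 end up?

9

Insert 83: h=8, slot 8 empty -> index 8.
Insert 222: h=3, slot 3 empty -> index 3.
Insert 984: h=0, slot 0 empty -> index 0.
Insert 381: h=10, slot 10 empty -> index 10.
Insert 361: h=11, slot 11 empty -> index 11.
Insert 646: h=0, h2=11, slots 0,11 occupied -> index 9.
Insert 697: h=2, slot 2 empty -> index 2.
Table: [984, —, 697, 222, —, —, —, —, 83, 646, 381, 361, —]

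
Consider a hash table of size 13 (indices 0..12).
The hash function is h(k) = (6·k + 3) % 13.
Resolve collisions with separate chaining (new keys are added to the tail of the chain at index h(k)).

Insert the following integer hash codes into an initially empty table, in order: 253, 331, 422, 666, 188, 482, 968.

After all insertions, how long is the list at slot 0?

5

Insert 253: h=0, bucket 0 empty → new chain.
Insert 331: h=0, bucket 0 nonempty → append to chain.
Insert 422: h=0, bucket 0 nonempty → append to chain.
Insert 666: h=8, bucket 8 empty → new chain.
Insert 188: h=0, bucket 0 nonempty → append to chain.
Insert 482: h=9, bucket 9 empty → new chain.
Insert 968: h=0, bucket 0 nonempty → append to chain.
Final buckets:
0: 253 -> 331 -> 422 -> 188 -> 968
1: —
2: —
3: —
4: —
5: —
6: —
7: —
8: 666
9: 482
10: —
11: —
12: —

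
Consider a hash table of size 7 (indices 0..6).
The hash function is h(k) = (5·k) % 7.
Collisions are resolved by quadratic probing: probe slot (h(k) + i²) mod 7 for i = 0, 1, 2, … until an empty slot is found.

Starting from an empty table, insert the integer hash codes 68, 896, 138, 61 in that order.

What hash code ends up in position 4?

68

68: h=4 → slot 4
896: h=0 → slot 0
138: h=4, probe 4,5 → slot 5
61: h=4, probe 4,5,1 → slot 1
Table: [896, 61, ., ., 68, 138, .]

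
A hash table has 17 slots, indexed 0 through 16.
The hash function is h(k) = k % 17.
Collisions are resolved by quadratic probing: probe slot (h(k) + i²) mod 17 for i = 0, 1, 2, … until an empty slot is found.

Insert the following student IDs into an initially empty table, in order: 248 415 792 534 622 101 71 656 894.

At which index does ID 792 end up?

11

Insert 248: h=10, slot 10 empty → index 10.
Insert 415: h=7, slot 7 empty → index 7.
Insert 792: h=10, slot 10 occupied → index 11.
Insert 534: h=7, slot 7 occupied → index 8.
Insert 622: h=10, slots 10,11 occupied → index 14.
Insert 101: h=16, slot 16 empty → index 16.
Insert 71: h=3, slot 3 empty → index 3.
Insert 656: h=10, slots 10,11,14 occupied → index 2.
Insert 894: h=10, slots 10,11,14,2 occupied → index 9.
Table: [., ., 656, 71, ., ., ., 415, 534, 894, 248, 792, ., ., 622, ., 101]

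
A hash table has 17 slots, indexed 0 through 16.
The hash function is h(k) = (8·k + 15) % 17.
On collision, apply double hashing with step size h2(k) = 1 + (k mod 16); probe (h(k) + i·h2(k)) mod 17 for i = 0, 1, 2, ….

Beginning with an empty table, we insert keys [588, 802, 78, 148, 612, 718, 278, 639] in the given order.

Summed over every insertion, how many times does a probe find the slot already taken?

588: h=10 => slot 10
802: h=5 => slot 5
78: h=10, h2=15, probe 10,8 => slot 8
148: h=9 => slot 9
612: h=15 => slot 15
718: h=13 => slot 13
278: h=12 => slot 12
639: h=10, h2=16, probe 10,9,8,7 => slot 7
Table: [∅, ∅, ∅, ∅, ∅, 802, ∅, 639, 78, 148, 588, ∅, 278, 718, ∅, 612, ∅]

4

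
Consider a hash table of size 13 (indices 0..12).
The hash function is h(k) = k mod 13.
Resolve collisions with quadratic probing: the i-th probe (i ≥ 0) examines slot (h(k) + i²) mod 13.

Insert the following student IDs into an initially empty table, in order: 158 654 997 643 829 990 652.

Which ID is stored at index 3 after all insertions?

990

158 hashes to 2; slot 2 is free → place at 2.
654 hashes to 4; slot 4 is free → place at 4.
997 hashes to 9; slot 9 is free → place at 9.
643 hashes to 6; slot 6 is free → place at 6.
829 hashes to 10; slot 10 is free → place at 10.
990 hashes to 2; 2 taken → place at 3.
652 hashes to 2; 2,3,6 taken → place at 11.
Table: [., ., 158, 990, 654, ., 643, ., ., 997, 829, 652, .]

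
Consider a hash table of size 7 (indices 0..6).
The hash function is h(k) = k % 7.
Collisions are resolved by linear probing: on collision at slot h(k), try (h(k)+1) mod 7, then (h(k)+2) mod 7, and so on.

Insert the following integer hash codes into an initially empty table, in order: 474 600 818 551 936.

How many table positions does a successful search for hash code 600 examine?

2

474 hashes to 5; slot 5 is free => place at 5.
600 hashes to 5; 5 taken => place at 6.
818 hashes to 6; 6 taken => place at 0.
551 hashes to 5; 5,6,0 taken => place at 1.
936 hashes to 5; 5,6,0,1 taken => place at 2.
Table: [818, 551, 936, —, —, 474, 600]
Lookup 600: h=5, probe 5,6 → found at 6.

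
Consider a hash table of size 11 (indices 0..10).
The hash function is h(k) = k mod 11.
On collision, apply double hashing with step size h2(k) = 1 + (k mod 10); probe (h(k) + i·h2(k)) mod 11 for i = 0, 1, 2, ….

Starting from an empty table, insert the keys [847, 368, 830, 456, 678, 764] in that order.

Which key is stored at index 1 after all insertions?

847 hashes to 0; slot 0 is free → place at 0.
368 hashes to 5; slot 5 is free → place at 5.
830 hashes to 5, h2=1; 5 taken → place at 6.
456 hashes to 5, h2=7; 5 taken → place at 1.
678 hashes to 7; slot 7 is free → place at 7.
764 hashes to 5, h2=5; 5 taken → place at 10.
Table: [847, 456, ∅, ∅, ∅, 368, 830, 678, ∅, ∅, 764]

456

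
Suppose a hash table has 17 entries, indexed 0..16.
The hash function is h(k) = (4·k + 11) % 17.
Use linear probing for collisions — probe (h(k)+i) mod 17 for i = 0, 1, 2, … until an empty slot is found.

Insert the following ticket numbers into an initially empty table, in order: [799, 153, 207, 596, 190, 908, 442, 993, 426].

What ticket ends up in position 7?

190

799: h=11 → slot 11
153: h=11, probe 11,12 → slot 12
207: h=6 → slot 6
596: h=15 → slot 15
190: h=6, probe 6,7 → slot 7
908: h=5 → slot 5
442: h=11, probe 11,12,13 → slot 13
993: h=5, probe 5,6,7,8 → slot 8
426: h=15, probe 15,16 → slot 16
Table: [—, —, —, —, —, 908, 207, 190, 993, —, —, 799, 153, 442, —, 596, 426]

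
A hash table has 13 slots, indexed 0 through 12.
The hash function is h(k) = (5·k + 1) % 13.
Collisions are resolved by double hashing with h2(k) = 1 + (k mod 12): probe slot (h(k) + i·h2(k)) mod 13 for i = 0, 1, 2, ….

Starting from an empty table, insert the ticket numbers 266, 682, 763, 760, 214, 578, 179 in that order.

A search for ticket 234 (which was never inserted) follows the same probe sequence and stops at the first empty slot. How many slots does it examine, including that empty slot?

3

266: h=5 → slot 5
682: h=5, h2=11, probe 5,3 → slot 3
763: h=7 → slot 7
760: h=5, h2=5, probe 5,10 → slot 10
214: h=5, h2=11, probe 5,3,1 → slot 1
578: h=5, h2=3, probe 5,8 → slot 8
179: h=12 → slot 12
Table: [—, 214, —, 682, —, 266, —, 763, 578, —, 760, —, 179]
Lookup 234: h=1, h2=7, probe 1,8,2 → slot 2 empty, not found.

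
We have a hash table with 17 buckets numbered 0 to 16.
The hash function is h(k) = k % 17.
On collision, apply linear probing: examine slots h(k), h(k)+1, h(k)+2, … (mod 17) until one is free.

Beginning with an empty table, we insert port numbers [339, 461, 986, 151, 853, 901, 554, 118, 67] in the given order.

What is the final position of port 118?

4

Insert 339: h=16, slot 16 empty => index 16.
Insert 461: h=2, slot 2 empty => index 2.
Insert 986: h=0, slot 0 empty => index 0.
Insert 151: h=15, slot 15 empty => index 15.
Insert 853: h=3, slot 3 empty => index 3.
Insert 901: h=0, slot 0 occupied => index 1.
Insert 554: h=10, slot 10 empty => index 10.
Insert 118: h=16, slots 16,0,1,2,3 occupied => index 4.
Insert 67: h=16, slots 16,0,1,2,3,4 occupied => index 5.
Table: [986, 901, 461, 853, 118, 67, ∅, ∅, ∅, ∅, 554, ∅, ∅, ∅, ∅, 151, 339]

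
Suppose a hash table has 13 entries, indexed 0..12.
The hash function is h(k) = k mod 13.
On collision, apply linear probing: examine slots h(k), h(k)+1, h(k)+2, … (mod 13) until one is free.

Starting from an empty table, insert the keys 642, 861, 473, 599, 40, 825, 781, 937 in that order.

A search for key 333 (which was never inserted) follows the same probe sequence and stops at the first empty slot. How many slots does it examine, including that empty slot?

2

Insert 642: h=5, slot 5 empty -> index 5.
Insert 861: h=3, slot 3 empty -> index 3.
Insert 473: h=5, slot 5 occupied -> index 6.
Insert 599: h=1, slot 1 empty -> index 1.
Insert 40: h=1, slot 1 occupied -> index 2.
Insert 825: h=6, slot 6 occupied -> index 7.
Insert 781: h=1, slots 1,2,3 occupied -> index 4.
Insert 937: h=1, slots 1,2,3,4,5,6,7 occupied -> index 8.
Table: [—, 599, 40, 861, 781, 642, 473, 825, 937, —, —, —, —]
Lookup 333: h=8, probe 8,9 → slot 9 empty, not found.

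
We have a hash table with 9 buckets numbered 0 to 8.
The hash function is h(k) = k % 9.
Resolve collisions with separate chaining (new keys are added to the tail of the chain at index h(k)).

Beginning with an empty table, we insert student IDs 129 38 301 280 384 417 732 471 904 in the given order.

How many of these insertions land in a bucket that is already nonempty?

129 → bucket 3
38 → bucket 2
301 → bucket 4
280 → bucket 1
384 → bucket 6
417 → bucket 3 (collision)
732 → bucket 3 (collision)
471 → bucket 3 (collision)
904 → bucket 4 (collision)
Final buckets:
0: ∅
1: 280
2: 38
3: 129 -> 417 -> 732 -> 471
4: 301 -> 904
5: ∅
6: 384
7: ∅
8: ∅

4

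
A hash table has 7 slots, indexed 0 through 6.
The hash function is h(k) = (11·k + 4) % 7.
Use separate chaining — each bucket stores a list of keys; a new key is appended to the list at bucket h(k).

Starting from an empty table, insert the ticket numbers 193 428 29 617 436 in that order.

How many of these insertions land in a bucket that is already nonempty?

Insert 193: h=6, bucket 6 empty -> new chain.
Insert 428: h=1, bucket 1 empty -> new chain.
Insert 29: h=1, bucket 1 nonempty -> append to chain.
Insert 617: h=1, bucket 1 nonempty -> append to chain.
Insert 436: h=5, bucket 5 empty -> new chain.
Final buckets:
0: _
1: 428 -> 29 -> 617
2: _
3: _
4: _
5: 436
6: 193

2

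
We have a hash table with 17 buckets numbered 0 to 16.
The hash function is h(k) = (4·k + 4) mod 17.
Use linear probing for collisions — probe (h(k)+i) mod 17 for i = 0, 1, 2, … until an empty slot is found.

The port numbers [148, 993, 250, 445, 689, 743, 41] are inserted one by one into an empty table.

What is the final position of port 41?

148: h=1 => slot 1
993: h=15 => slot 15
250: h=1, probe 1,2 => slot 2
445: h=16 => slot 16
689: h=6 => slot 6
743: h=1, probe 1,2,3 => slot 3
41: h=15, probe 15,16,0 => slot 0
Table: [41, 148, 250, 743, ., ., 689, ., ., ., ., ., ., ., ., 993, 445]

0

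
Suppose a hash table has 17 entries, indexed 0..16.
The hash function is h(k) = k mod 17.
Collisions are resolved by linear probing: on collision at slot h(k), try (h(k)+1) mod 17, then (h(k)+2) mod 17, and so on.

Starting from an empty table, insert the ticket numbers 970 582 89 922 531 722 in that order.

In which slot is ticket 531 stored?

7

Insert 970: h=1, slot 1 empty → index 1.
Insert 582: h=4, slot 4 empty → index 4.
Insert 89: h=4, slot 4 occupied → index 5.
Insert 922: h=4, slots 4,5 occupied → index 6.
Insert 531: h=4, slots 4,5,6 occupied → index 7.
Insert 722: h=8, slot 8 empty → index 8.
Table: [., 970, ., ., 582, 89, 922, 531, 722, ., ., ., ., ., ., ., .]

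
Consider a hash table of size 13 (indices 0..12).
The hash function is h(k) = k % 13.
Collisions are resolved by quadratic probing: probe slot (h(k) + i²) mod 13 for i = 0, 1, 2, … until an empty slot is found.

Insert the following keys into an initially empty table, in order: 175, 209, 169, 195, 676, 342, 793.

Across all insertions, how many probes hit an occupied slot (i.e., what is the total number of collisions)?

10

Insert 175: h=6, slot 6 empty → index 6.
Insert 209: h=1, slot 1 empty → index 1.
Insert 169: h=0, slot 0 empty → index 0.
Insert 195: h=0, slots 0,1 occupied → index 4.
Insert 676: h=0, slots 0,1,4 occupied → index 9.
Insert 342: h=4, slot 4 occupied → index 5.
Insert 793: h=0, slots 0,1,4,9 occupied → index 3.
Table: [169, 209, _, 793, 195, 342, 175, _, _, 676, _, _, _]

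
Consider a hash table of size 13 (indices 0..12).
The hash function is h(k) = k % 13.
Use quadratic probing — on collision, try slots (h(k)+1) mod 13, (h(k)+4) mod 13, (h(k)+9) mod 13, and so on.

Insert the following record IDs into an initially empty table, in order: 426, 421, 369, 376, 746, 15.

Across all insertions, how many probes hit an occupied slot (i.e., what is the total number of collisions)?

426 hashes to 10; slot 10 is free -> place at 10.
421 hashes to 5; slot 5 is free -> place at 5.
369 hashes to 5; 5 taken -> place at 6.
376 hashes to 12; slot 12 is free -> place at 12.
746 hashes to 5; 5,6 taken -> place at 9.
15 hashes to 2; slot 2 is free -> place at 2.
Table: [_, _, 15, _, _, 421, 369, _, _, 746, 426, _, 376]

3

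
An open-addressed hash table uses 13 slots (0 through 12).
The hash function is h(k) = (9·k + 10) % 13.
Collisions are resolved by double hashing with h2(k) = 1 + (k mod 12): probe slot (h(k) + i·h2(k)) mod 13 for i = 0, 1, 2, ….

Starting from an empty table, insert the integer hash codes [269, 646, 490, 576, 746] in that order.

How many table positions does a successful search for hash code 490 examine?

Insert 269: h=0, slot 0 empty → index 0.
Insert 646: h=0, h2=11, slot 0 occupied → index 11.
Insert 490: h=0, h2=11, slots 0,11 occupied → index 9.
Insert 576: h=7, slot 7 empty → index 7.
Insert 746: h=3, slot 3 empty → index 3.
Table: [269, ., ., 746, ., ., ., 576, ., 490, ., 646, .]
Lookup 490: h=0, h2=11, probe 0,11,9 → found at 9.

3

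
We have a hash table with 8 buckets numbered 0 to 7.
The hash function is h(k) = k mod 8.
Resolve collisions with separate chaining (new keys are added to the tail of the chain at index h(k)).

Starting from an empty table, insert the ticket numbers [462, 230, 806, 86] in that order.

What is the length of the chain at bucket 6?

4

Insert 462: h=6, bucket 6 empty → new chain.
Insert 230: h=6, bucket 6 nonempty → append to chain.
Insert 806: h=6, bucket 6 nonempty → append to chain.
Insert 86: h=6, bucket 6 nonempty → append to chain.
Final buckets:
0: .
1: .
2: .
3: .
4: .
5: .
6: 462 -> 230 -> 806 -> 86
7: .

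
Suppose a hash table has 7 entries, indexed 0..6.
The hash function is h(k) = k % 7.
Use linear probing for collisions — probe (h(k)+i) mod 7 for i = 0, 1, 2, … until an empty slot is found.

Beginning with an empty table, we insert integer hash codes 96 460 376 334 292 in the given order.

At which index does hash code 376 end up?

96 hashes to 5; slot 5 is free → place at 5.
460 hashes to 5; 5 taken → place at 6.
376 hashes to 5; 5,6 taken → place at 0.
334 hashes to 5; 5,6,0 taken → place at 1.
292 hashes to 5; 5,6,0,1 taken → place at 2.
Table: [376, 334, 292, ., ., 96, 460]

0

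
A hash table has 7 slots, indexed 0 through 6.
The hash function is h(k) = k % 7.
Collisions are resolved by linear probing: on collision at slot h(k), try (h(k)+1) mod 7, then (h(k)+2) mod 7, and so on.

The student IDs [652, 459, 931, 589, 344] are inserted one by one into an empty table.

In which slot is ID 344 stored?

3

652 hashes to 1; slot 1 is free → place at 1.
459 hashes to 4; slot 4 is free → place at 4.
931 hashes to 0; slot 0 is free → place at 0.
589 hashes to 1; 1 taken → place at 2.
344 hashes to 1; 1,2 taken → place at 3.
Table: [931, 652, 589, 344, 459, _, _]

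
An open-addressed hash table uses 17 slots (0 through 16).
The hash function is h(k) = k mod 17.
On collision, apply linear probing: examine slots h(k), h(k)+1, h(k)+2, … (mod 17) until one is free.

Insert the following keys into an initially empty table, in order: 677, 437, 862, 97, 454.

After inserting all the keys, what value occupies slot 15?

677: h=14 → slot 14
437: h=12 → slot 12
862: h=12, probe 12,13 → slot 13
97: h=12, probe 12,13,14,15 → slot 15
454: h=12, probe 12,13,14,15,16 → slot 16
Table: [., ., ., ., ., ., ., ., ., ., ., ., 437, 862, 677, 97, 454]

97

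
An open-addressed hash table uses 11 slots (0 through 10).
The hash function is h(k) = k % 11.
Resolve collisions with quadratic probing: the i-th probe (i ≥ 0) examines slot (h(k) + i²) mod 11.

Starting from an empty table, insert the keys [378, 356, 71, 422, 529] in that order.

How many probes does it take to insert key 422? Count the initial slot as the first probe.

Insert 378: h=4, slot 4 empty → index 4.
Insert 356: h=4, slot 4 occupied → index 5.
Insert 71: h=5, slot 5 occupied → index 6.
Insert 422: h=4, slots 4,5 occupied → index 8.
Insert 529: h=1, slot 1 empty → index 1.
Table: [-, 529, -, -, 378, 356, 71, -, 422, -, -]

3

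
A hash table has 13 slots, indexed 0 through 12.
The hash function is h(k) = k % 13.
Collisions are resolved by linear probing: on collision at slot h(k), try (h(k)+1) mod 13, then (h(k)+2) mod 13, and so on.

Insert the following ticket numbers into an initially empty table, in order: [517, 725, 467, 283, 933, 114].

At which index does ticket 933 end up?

517 hashes to 10; slot 10 is free -> place at 10.
725 hashes to 10; 10 taken -> place at 11.
467 hashes to 12; slot 12 is free -> place at 12.
283 hashes to 10; 10,11,12 taken -> place at 0.
933 hashes to 10; 10,11,12,0 taken -> place at 1.
114 hashes to 10; 10,11,12,0,1 taken -> place at 2.
Table: [283, 933, 114, _, _, _, _, _, _, _, 517, 725, 467]

1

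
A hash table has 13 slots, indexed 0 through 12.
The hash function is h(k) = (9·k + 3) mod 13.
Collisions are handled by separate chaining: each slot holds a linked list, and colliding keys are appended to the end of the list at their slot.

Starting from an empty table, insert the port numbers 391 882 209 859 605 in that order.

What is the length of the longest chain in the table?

3

Insert 391: h=12, bucket 12 empty -> new chain.
Insert 882: h=11, bucket 11 empty -> new chain.
Insert 209: h=12, bucket 12 nonempty -> append to chain.
Insert 859: h=12, bucket 12 nonempty -> append to chain.
Insert 605: h=1, bucket 1 empty -> new chain.
Final buckets:
0: _
1: 605
2: _
3: _
4: _
5: _
6: _
7: _
8: _
9: _
10: _
11: 882
12: 391 -> 209 -> 859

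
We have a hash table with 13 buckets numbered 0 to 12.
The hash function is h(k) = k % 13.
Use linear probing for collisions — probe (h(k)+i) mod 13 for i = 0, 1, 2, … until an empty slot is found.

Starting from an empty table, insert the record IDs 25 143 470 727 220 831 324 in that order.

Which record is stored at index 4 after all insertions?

831

25: h=12 => slot 12
143: h=0 => slot 0
470: h=2 => slot 2
727: h=12, probe 12,0,1 => slot 1
220: h=12, probe 12,0,1,2,3 => slot 3
831: h=12, probe 12,0,1,2,3,4 => slot 4
324: h=12, probe 12,0,1,2,3,4,5 => slot 5
Table: [143, 727, 470, 220, 831, 324, ., ., ., ., ., ., 25]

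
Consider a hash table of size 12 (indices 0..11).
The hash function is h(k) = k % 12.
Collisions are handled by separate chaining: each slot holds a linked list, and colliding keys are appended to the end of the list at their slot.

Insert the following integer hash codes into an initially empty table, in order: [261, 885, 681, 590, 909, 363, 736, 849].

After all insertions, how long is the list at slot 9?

5

Insert 261: h=9, bucket 9 empty → new chain.
Insert 885: h=9, bucket 9 nonempty → append to chain.
Insert 681: h=9, bucket 9 nonempty → append to chain.
Insert 590: h=2, bucket 2 empty → new chain.
Insert 909: h=9, bucket 9 nonempty → append to chain.
Insert 363: h=3, bucket 3 empty → new chain.
Insert 736: h=4, bucket 4 empty → new chain.
Insert 849: h=9, bucket 9 nonempty → append to chain.
Final buckets:
0: -
1: -
2: 590
3: 363
4: 736
5: -
6: -
7: -
8: -
9: 261 -> 885 -> 681 -> 909 -> 849
10: -
11: -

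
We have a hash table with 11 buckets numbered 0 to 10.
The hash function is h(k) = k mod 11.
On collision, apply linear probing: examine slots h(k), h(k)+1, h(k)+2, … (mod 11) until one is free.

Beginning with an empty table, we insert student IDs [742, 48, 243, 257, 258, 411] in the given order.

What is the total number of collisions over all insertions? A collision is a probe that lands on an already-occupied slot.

Insert 742: h=5, slot 5 empty → index 5.
Insert 48: h=4, slot 4 empty → index 4.
Insert 243: h=1, slot 1 empty → index 1.
Insert 257: h=4, slots 4,5 occupied → index 6.
Insert 258: h=5, slots 5,6 occupied → index 7.
Insert 411: h=4, slots 4,5,6,7 occupied → index 8.
Table: [∅, 243, ∅, ∅, 48, 742, 257, 258, 411, ∅, ∅]

8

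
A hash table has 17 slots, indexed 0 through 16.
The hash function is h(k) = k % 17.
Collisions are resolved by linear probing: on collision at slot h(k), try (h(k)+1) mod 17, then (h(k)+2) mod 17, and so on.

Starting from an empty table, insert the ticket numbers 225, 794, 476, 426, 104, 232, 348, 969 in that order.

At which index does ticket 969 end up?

225: h=4 -> slot 4
794: h=12 -> slot 12
476: h=0 -> slot 0
426: h=1 -> slot 1
104: h=2 -> slot 2
232: h=11 -> slot 11
348: h=8 -> slot 8
969: h=0, probe 0,1,2,3 -> slot 3
Table: [476, 426, 104, 969, 225, _, _, _, 348, _, _, 232, 794, _, _, _, _]

3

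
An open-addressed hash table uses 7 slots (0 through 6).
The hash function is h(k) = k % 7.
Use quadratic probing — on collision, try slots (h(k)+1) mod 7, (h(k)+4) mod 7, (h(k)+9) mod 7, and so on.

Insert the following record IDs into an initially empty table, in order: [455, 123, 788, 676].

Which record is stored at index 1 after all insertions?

455 hashes to 0; slot 0 is free -> place at 0.
123 hashes to 4; slot 4 is free -> place at 4.
788 hashes to 4; 4 taken -> place at 5.
676 hashes to 4; 4,5 taken -> place at 1.
Table: [455, 676, ., ., 123, 788, .]

676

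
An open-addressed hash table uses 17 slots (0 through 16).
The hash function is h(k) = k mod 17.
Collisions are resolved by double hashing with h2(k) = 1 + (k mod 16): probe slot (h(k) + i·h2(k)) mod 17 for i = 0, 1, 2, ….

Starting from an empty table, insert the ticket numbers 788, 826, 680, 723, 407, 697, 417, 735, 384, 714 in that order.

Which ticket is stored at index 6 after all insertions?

788: h=6 → slot 6
826: h=10 → slot 10
680: h=0 → slot 0
723: h=9 → slot 9
407: h=16 → slot 16
697: h=0, h2=10, probe 0,10,3 → slot 3
417: h=9, h2=2, probe 9,11 → slot 11
735: h=4 → slot 4
384: h=10, h2=1, probe 10,11,12 → slot 12
714: h=0, h2=11, probe 0,11,5 → slot 5
Table: [680, ∅, ∅, 697, 735, 714, 788, ∅, ∅, 723, 826, 417, 384, ∅, ∅, ∅, 407]

788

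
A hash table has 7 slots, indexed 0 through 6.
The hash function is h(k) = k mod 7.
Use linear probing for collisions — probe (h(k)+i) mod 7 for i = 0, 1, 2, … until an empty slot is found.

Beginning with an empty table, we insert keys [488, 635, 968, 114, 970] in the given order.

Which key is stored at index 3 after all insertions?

114

Insert 488: h=5, slot 5 empty → index 5.
Insert 635: h=5, slot 5 occupied → index 6.
Insert 968: h=2, slot 2 empty → index 2.
Insert 114: h=2, slot 2 occupied → index 3.
Insert 970: h=4, slot 4 empty → index 4.
Table: [-, -, 968, 114, 970, 488, 635]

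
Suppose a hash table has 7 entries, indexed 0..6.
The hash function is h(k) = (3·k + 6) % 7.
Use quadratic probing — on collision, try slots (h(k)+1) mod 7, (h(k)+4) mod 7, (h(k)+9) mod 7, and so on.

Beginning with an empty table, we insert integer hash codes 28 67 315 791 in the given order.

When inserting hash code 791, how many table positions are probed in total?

28 hashes to 6; slot 6 is free -> place at 6.
67 hashes to 4; slot 4 is free -> place at 4.
315 hashes to 6; 6 taken -> place at 0.
791 hashes to 6; 6,0 taken -> place at 3.
Table: [315, _, _, 791, 67, _, 28]

3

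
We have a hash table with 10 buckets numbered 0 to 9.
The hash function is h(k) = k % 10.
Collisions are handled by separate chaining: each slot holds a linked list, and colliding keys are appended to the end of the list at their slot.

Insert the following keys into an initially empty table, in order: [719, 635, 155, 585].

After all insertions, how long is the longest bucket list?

719 -> bucket 9
635 -> bucket 5
155 -> bucket 5 (collision)
585 -> bucket 5 (collision)
Final buckets:
0: —
1: —
2: —
3: —
4: —
5: 635 -> 155 -> 585
6: —
7: —
8: —
9: 719

3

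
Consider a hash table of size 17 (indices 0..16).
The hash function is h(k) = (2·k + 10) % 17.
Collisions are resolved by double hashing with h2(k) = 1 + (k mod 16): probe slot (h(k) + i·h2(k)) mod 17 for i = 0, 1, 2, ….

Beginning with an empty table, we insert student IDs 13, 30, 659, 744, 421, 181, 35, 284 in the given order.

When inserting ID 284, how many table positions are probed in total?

13 hashes to 2; slot 2 is free -> place at 2.
30 hashes to 2, h2=15; 2 taken -> place at 0.
659 hashes to 2, h2=4; 2 taken -> place at 6.
744 hashes to 2, h2=9; 2 taken -> place at 11.
421 hashes to 2, h2=6; 2 taken -> place at 8.
181 hashes to 15; slot 15 is free -> place at 15.
35 hashes to 12; slot 12 is free -> place at 12.
284 hashes to 0, h2=13; 0 taken -> place at 13.
Table: [30, _, 13, _, _, _, 659, _, 421, _, _, 744, 35, 284, _, 181, _]

2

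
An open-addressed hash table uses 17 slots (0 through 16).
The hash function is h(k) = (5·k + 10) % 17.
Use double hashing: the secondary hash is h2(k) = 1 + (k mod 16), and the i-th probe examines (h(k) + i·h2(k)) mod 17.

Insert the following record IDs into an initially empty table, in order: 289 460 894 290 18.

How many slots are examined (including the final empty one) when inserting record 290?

2

Insert 289: h=10, slot 10 empty -> index 10.
Insert 460: h=15, slot 15 empty -> index 15.
Insert 894: h=9, slot 9 empty -> index 9.
Insert 290: h=15, h2=3, slot 15 occupied -> index 1.
Insert 18: h=15, h2=3, slots 15,1 occupied -> index 4.
Table: [., 290, ., ., 18, ., ., ., ., 894, 289, ., ., ., ., 460, .]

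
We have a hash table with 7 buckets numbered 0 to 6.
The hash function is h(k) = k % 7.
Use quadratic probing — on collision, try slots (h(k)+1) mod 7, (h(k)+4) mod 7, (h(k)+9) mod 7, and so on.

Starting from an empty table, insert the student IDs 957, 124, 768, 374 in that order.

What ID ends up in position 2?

Insert 957: h=5, slot 5 empty -> index 5.
Insert 124: h=5, slot 5 occupied -> index 6.
Insert 768: h=5, slots 5,6 occupied -> index 2.
Insert 374: h=3, slot 3 empty -> index 3.
Table: [_, _, 768, 374, _, 957, 124]

768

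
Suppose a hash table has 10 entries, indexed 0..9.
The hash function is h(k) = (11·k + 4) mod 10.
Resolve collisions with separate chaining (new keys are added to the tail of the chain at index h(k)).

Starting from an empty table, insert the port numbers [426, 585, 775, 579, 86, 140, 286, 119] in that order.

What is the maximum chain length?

3

Insert 426: h=0, bucket 0 empty -> new chain.
Insert 585: h=9, bucket 9 empty -> new chain.
Insert 775: h=9, bucket 9 nonempty -> append to chain.
Insert 579: h=3, bucket 3 empty -> new chain.
Insert 86: h=0, bucket 0 nonempty -> append to chain.
Insert 140: h=4, bucket 4 empty -> new chain.
Insert 286: h=0, bucket 0 nonempty -> append to chain.
Insert 119: h=3, bucket 3 nonempty -> append to chain.
Final buckets:
0: 426 -> 86 -> 286
1: ∅
2: ∅
3: 579 -> 119
4: 140
5: ∅
6: ∅
7: ∅
8: ∅
9: 585 -> 775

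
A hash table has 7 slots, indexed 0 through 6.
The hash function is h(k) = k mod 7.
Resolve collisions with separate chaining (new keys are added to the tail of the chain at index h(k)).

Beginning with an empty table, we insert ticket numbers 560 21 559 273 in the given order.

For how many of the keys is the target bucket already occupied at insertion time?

Insert 560: h=0, bucket 0 empty -> new chain.
Insert 21: h=0, bucket 0 nonempty -> append to chain.
Insert 559: h=6, bucket 6 empty -> new chain.
Insert 273: h=0, bucket 0 nonempty -> append to chain.
Final buckets:
0: 560 -> 21 -> 273
1: _
2: _
3: _
4: _
5: _
6: 559

2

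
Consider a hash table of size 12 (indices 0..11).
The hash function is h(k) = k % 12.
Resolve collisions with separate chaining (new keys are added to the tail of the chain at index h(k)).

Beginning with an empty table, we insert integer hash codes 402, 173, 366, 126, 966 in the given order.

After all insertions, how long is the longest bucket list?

4

Insert 402: h=6, bucket 6 empty -> new chain.
Insert 173: h=5, bucket 5 empty -> new chain.
Insert 366: h=6, bucket 6 nonempty -> append to chain.
Insert 126: h=6, bucket 6 nonempty -> append to chain.
Insert 966: h=6, bucket 6 nonempty -> append to chain.
Final buckets:
0: ∅
1: ∅
2: ∅
3: ∅
4: ∅
5: 173
6: 402 -> 366 -> 126 -> 966
7: ∅
8: ∅
9: ∅
10: ∅
11: ∅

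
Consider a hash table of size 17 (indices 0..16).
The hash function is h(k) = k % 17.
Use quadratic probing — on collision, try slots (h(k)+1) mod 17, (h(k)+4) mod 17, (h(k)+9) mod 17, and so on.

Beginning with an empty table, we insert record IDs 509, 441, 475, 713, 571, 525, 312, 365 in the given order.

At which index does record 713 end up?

509 hashes to 16; slot 16 is free -> place at 16.
441 hashes to 16; 16 taken -> place at 0.
475 hashes to 16; 16,0 taken -> place at 3.
713 hashes to 16; 16,0,3 taken -> place at 8.
571 hashes to 10; slot 10 is free -> place at 10.
525 hashes to 15; slot 15 is free -> place at 15.
312 hashes to 6; slot 6 is free -> place at 6.
365 hashes to 8; 8 taken -> place at 9.
Table: [441, _, _, 475, _, _, 312, _, 713, 365, 571, _, _, _, _, 525, 509]

8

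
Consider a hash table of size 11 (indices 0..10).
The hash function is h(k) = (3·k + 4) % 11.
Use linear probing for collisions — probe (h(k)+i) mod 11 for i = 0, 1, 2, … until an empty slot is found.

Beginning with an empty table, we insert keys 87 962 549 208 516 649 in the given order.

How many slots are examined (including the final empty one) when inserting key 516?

4

87: h=1 => slot 1
962: h=8 => slot 8
549: h=1, probe 1,2 => slot 2
208: h=1, probe 1,2,3 => slot 3
516: h=1, probe 1,2,3,4 => slot 4
649: h=4, probe 4,5 => slot 5
Table: [-, 87, 549, 208, 516, 649, -, -, 962, -, -]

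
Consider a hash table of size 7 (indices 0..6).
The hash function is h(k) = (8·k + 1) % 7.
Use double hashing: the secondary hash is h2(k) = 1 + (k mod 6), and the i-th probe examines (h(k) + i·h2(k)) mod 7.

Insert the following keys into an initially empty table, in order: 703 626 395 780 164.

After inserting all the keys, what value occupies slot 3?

703: h=4 → slot 4
626: h=4, h2=3, probe 4,0 → slot 0
395: h=4, h2=6, probe 4,3 → slot 3
780: h=4, h2=1, probe 4,5 → slot 5
164: h=4, h2=3, probe 4,0,3,6 → slot 6
Table: [626, -, -, 395, 703, 780, 164]

395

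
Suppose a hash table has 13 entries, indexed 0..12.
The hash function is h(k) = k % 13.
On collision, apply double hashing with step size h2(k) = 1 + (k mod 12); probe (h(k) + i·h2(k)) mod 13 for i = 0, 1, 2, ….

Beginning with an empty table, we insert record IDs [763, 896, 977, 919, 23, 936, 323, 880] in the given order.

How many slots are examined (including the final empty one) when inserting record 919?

Insert 763: h=9, slot 9 empty => index 9.
Insert 896: h=12, slot 12 empty => index 12.
Insert 977: h=2, slot 2 empty => index 2.
Insert 919: h=9, h2=8, slot 9 occupied => index 4.
Insert 23: h=10, slot 10 empty => index 10.
Insert 936: h=0, slot 0 empty => index 0.
Insert 323: h=11, slot 11 empty => index 11.
Insert 880: h=9, h2=5, slot 9 occupied => index 1.
Table: [936, 880, 977, ., 919, ., ., ., ., 763, 23, 323, 896]

2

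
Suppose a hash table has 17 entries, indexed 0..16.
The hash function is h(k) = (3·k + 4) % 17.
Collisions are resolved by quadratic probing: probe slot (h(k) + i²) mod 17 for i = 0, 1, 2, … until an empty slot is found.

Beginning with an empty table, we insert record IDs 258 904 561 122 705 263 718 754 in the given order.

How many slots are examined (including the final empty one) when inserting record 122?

3

258: h=13 => slot 13
904: h=13, probe 13,14 => slot 14
561: h=4 => slot 4
122: h=13, probe 13,14,0 => slot 0
705: h=11 => slot 11
263: h=11, probe 11,12 => slot 12
718: h=16 => slot 16
754: h=5 => slot 5
Table: [122, ., ., ., 561, 754, ., ., ., ., ., 705, 263, 258, 904, ., 718]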